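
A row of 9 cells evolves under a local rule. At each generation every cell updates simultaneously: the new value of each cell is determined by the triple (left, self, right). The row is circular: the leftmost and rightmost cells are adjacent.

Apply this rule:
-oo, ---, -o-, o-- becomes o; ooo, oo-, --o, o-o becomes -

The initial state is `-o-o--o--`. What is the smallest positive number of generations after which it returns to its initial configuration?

-o-oo-ooo
-o-o--o--

2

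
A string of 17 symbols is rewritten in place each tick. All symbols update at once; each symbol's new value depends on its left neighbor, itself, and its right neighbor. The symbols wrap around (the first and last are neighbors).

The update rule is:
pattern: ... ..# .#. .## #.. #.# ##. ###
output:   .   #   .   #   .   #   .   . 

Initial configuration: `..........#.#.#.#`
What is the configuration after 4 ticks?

......#.#.#.#....

tick 1: .........#.#.#.#.
tick 2: ........#.#.#.#..
tick 3: .......#.#.#.#...
tick 4: ......#.#.#.#....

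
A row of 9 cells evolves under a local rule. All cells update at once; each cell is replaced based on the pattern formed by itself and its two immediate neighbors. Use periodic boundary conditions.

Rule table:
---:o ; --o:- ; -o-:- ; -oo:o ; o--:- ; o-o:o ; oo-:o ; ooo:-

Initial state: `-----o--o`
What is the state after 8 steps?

step 1: -ooo-----
step 2: -o-o-oooo
step 3: o-o-oo--o
step 4: oo-ooo--o
step 5: -ooo-o--o
step 6: oo-oo----
step 7: ooooo-oo-
step 8: o---ooooo

o---ooooo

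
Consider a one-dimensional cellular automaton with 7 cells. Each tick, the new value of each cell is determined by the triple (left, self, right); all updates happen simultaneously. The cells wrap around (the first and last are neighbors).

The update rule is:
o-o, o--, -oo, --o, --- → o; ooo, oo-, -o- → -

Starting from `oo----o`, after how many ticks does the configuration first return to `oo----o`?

14

--ooooo
ooo----
o--oooo
-ooo---
oo--ooo
--ooo--
ooo--oo
---ooo-
oooo--o
----ooo
ooooo--
o----oo
-ooooo-
oo----o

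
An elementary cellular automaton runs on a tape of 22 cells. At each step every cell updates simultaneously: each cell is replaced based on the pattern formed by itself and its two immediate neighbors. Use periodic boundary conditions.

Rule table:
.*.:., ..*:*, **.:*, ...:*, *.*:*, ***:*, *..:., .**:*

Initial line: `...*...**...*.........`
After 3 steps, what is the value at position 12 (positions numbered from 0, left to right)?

*

***..****.**..********
***.********.*********
**********************
position 12 holds *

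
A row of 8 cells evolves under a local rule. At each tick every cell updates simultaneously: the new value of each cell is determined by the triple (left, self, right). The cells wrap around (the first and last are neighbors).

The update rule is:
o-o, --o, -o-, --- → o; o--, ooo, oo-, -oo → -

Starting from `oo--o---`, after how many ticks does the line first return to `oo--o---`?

16

tick 1: ---oo-oo
tick 2: -oo--o--
tick 3: o---oo-o
tick 4: --oo--o-
tick 5: oo---oo-
tick 6: ---oo--o
tick 7: -oo---oo
tick 8: o---oo--
tick 9: o-oo---o
tick 10: -o---oo-
tick 11: oo-oo---
tick 12: --o---oo
tick 13: -oo-oo--
tick 14: o--o---o
tick 15: --oo-oo-
tick 16: oo--o---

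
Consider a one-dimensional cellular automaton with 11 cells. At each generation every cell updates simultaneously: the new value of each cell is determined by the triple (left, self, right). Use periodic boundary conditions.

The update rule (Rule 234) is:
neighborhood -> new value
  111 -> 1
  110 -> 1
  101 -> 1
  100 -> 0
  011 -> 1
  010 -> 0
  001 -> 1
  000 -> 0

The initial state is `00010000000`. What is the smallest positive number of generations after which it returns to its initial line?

00100000000
01000000000
10000000000
00000000001
00000000010
00000000100
00000001000
00000010000
00000100000
00001000000
00010000000

11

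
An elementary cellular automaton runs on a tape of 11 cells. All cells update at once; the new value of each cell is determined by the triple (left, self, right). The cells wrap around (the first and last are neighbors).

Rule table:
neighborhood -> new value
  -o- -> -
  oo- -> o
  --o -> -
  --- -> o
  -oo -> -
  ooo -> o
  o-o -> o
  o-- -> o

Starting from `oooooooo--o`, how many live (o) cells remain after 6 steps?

step 1: ooooooooo--
step 2: -ooooooooo-
step 3: --ooooooooo
step 4: o--oooooooo
step 5: oo--ooooooo
step 6: ooo--oooooo
count of o: 9

9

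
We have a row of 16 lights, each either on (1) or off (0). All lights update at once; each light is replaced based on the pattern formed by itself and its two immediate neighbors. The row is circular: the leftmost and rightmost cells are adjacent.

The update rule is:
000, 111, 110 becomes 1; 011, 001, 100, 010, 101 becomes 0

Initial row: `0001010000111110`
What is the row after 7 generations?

0000011011001001

1100000110011110
0101110010001110
0000110000100110
1110010110000010
0110000010111000
0010111000011011
0000011011001001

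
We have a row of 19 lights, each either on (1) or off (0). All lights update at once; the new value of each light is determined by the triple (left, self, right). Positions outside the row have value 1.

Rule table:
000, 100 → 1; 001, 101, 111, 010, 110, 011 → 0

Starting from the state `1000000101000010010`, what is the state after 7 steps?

1110000111001000000

0111110000111001000
0000001110000100110
1111100001110010000
0000011100001001110
1111000011100100000
0000111000010011110
1110000111001000000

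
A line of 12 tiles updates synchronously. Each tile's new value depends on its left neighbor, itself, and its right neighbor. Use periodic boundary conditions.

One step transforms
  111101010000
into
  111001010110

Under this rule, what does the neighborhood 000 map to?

1

At position 9 the neighborhood is 000; the next row has 1 there.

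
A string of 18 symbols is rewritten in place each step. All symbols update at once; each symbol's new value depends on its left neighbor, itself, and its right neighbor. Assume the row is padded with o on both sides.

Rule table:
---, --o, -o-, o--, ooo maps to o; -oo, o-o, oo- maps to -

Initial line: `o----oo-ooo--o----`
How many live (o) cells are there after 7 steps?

-oooo----o-ooooooo
--oo-ooooo--oooooo
oo----ooo-oo-ooooo
o-oooo-o------oooo
---oo--ooooooo-ooo
ooo--oo-ooooo---oo
oo-oo----ooo-ooo-o
count of o: 11

11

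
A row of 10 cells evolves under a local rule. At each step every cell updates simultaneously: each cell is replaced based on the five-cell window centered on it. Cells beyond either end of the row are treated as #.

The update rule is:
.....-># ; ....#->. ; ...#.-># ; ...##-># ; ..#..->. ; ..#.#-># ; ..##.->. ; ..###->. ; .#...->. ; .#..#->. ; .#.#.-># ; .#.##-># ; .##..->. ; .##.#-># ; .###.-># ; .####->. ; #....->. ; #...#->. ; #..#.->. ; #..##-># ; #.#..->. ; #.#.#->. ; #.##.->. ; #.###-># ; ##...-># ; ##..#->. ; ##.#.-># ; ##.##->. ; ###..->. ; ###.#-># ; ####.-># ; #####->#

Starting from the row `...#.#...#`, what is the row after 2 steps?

#.##.#.###

#.###...#.
#.##.#.###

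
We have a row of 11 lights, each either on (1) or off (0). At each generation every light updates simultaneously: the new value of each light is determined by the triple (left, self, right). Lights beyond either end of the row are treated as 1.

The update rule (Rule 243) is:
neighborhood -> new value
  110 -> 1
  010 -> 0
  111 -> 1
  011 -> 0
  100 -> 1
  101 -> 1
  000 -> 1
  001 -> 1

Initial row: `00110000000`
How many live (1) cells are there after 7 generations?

10

11011111111
11101111111
11110111111
11111011111
11111101111
11111110111
11111111011
count of 1: 10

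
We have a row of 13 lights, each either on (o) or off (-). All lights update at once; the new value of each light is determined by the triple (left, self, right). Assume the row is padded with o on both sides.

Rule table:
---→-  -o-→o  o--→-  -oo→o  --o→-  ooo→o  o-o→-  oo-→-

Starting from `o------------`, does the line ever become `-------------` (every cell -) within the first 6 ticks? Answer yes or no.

-------------
all cells are - at tick 1

yes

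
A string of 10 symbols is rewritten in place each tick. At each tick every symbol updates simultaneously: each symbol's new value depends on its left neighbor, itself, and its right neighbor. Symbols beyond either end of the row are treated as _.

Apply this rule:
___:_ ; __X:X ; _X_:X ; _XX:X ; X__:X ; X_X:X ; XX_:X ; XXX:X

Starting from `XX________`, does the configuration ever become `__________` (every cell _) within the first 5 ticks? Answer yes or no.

XXX_______
XXXX______
XXXXX_____
XXXXXX____
XXXXXXX___
tick 5 is XXXXXXX___, still not uniform _

no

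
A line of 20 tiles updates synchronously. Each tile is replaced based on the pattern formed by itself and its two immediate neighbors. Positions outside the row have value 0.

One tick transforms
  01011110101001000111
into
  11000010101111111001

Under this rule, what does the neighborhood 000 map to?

At position 15 the neighborhood is 000; the next row has 1 there.

1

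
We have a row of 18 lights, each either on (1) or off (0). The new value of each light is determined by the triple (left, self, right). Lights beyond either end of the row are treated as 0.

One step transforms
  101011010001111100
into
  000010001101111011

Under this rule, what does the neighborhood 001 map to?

At position 10 the neighborhood is 001; the next row has 0 there.

0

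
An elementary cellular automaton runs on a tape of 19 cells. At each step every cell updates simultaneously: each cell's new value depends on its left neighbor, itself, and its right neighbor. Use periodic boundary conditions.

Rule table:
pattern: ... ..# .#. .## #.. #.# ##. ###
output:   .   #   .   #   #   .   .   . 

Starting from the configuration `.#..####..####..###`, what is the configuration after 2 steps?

..###...###...###..
.##..#.##..#.##..#.

.##..#.##..#.##..#.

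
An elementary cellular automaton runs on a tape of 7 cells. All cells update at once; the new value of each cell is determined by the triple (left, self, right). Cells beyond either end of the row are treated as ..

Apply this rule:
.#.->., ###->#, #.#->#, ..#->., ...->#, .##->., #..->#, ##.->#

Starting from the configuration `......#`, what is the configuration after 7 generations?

generation 1: #####..
generation 2: .######
generation 3: ..#####
generation 4: #..####
generation 5: .#..###
generation 6: ..#..##
generation 7: #..#..#

#..#..#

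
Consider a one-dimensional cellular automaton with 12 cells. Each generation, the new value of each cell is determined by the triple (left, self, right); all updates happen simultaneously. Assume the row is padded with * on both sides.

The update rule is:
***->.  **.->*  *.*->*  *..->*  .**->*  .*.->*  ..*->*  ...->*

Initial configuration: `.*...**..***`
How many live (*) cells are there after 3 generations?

10

**********..
.........***
**********..
count of *: 10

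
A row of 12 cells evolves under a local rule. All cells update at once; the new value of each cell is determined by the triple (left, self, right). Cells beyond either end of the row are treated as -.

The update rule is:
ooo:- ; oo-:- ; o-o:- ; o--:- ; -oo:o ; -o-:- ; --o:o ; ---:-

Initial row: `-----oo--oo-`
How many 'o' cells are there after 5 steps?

----oo--oo--
---oo--oo---
--oo--oo----
-oo--oo-----
oo--oo------
count of o: 4

4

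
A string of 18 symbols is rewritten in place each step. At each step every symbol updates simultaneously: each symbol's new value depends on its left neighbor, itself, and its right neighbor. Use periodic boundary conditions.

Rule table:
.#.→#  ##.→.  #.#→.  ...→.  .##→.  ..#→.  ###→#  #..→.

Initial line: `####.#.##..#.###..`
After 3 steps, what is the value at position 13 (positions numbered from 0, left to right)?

.

.##..#.....#..#...
.....#.....#..#...
.....#.....#..#...
position 13 holds .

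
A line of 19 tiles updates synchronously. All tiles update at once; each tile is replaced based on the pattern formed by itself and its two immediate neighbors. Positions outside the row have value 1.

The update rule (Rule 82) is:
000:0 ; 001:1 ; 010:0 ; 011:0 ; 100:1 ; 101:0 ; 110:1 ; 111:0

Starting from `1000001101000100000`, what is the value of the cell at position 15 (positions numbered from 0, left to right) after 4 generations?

1100010100101010001
0110100011000001010
0010010101100010000
1101100000110101001
position 15 holds 1

1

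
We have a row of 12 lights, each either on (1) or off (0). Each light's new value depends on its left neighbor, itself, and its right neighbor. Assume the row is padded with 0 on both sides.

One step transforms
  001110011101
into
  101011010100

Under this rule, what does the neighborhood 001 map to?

At position 1 the neighborhood is 001; the next row has 0 there.

0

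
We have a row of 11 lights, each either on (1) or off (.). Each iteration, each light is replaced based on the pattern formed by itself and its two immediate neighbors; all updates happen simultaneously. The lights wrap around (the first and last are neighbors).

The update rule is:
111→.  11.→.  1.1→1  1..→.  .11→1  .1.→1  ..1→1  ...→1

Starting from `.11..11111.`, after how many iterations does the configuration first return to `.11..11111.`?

iteration 1: 11..11.....
iteration 2: 1..11..1111
iteration 3: ..11..11...
iteration 4: 111..11..11
iteration 5: ....11..11.
iteration 6: 11111..11..
iteration 7: 1.....11..1
iteration 8: ..11111..11
iteration 9: .11.....11.
iteration 10: 11..11111..
iteration 11: 1..11.....1
iteration 12: ..11..11111
iteration 13: .11..11....
iteration 14: 11..11..111
iteration 15: ...11..11..
iteration 16: 1111..11..1
iteration 17: .....11..11
iteration 18: .11111..11.
iteration 19: 11.....11..
iteration 20: 1..11111..1
iteration 21: ..11.....11
iteration 22: .11..11111.

22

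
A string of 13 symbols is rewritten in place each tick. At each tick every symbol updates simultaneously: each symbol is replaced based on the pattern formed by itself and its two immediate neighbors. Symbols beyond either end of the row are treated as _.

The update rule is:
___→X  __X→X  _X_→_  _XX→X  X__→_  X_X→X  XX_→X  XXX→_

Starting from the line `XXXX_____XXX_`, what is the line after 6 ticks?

__XX_XX_XX_X_

X__X_XXXXX_X_
__X_XX___XX__
XX_XXX_XXXX_X
XXXX_XXX__XX_
X__XXX_X_XXX_
__XX_XX_XX_X_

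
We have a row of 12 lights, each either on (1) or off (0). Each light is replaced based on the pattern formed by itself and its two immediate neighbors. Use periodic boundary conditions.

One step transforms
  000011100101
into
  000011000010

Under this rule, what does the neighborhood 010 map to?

0

At position 9 the neighborhood is 010; the next row has 0 there.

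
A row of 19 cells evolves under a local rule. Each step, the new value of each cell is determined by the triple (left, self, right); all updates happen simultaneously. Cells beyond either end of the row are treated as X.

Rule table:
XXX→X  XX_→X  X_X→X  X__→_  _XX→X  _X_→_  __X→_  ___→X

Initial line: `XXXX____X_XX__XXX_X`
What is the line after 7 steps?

XXXXXXX__XXX__XXXXX

XXXX_XX__XXX__XXXXX
XXXXXXX__XXX__XXXXX
XXXXXXX__XXX__XXXXX  (fixed point — unchanged through step 7)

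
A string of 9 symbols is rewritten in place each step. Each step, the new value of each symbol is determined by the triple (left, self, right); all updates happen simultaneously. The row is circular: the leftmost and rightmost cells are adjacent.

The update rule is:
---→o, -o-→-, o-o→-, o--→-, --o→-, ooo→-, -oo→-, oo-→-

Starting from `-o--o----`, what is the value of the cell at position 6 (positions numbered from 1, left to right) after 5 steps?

step 1: ------ooo
step 2: -oooo----
step 3: ------ooo  (repeats step 1; period 2)
step 5: ------ooo
position 6 holds -

-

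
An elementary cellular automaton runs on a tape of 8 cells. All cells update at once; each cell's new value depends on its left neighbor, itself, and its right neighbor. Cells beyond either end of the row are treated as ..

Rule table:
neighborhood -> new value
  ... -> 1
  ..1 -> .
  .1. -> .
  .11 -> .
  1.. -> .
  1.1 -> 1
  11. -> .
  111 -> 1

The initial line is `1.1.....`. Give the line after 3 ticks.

1111....

.1..1111
.....11.
1111....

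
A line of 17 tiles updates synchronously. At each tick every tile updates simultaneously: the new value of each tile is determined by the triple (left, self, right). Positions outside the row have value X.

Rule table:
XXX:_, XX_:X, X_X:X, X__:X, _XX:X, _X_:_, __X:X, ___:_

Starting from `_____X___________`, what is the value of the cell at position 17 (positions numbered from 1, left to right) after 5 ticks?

_

tick 1: X___X_X_________X
tick 2: XX_X_X_X_______XX
tick 3: _XX_X_X_X_____XX_
tick 4: XXXX_X_X_X___XXXX
tick 5: ___XX_X_X_X_XX___
position 17 holds _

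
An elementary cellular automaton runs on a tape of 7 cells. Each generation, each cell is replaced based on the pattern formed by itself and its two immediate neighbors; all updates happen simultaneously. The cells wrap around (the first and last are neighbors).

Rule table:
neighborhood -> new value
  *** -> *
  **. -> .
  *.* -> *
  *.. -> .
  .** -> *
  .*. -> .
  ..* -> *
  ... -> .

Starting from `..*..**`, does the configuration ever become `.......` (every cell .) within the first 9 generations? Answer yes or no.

no

generation 1: .*..**.
generation 2: *..**..
generation 3: ..**..*
generation 4: .**..*.
generation 5: **..*..
generation 6: *..*..*
generation 7: ..*..**  (repeats generation 0; period 7)
generation 9: *..**..
generation 9 is *..**.., still not uniform .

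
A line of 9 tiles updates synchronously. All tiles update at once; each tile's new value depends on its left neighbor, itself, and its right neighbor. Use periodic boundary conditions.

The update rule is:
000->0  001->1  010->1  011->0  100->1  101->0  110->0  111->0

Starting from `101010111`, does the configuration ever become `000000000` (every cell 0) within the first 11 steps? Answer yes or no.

001010000
011011000
100000100
110001111
001010000  (repeats step 1; period 4)
step 11: 100000100
step 11 is 100000100, still not uniform 0

no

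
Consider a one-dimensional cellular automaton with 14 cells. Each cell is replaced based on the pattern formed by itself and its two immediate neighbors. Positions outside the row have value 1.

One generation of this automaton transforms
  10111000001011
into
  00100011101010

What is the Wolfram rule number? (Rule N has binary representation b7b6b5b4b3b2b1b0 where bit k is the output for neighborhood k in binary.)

position 3: 111 → 0  (bit 7 = 0)
position 0: 110 → 0  (bit 6 = 0)
position 1: 101 → 0  (bit 5 = 0)
position 5: 100 → 0  (bit 4 = 0)
position 2: 011 → 1  (bit 3 = 1)
position 10: 010 → 1  (bit 2 = 1)
position 9: 001 → 0  (bit 1 = 0)
position 6: 000 → 1  (bit 0 = 1)
bits b7..b0 = 00001101 = 13

13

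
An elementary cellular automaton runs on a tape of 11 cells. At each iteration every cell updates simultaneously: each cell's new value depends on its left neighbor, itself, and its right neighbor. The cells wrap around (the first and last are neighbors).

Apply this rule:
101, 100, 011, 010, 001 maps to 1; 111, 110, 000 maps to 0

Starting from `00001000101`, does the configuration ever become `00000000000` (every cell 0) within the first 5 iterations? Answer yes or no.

no

iteration 1: 10011101111
iteration 2: 01110011000
iteration 3: 11001110100
iteration 4: 10111001111
iteration 5: 01100111000
iteration 5 is 01100111000, still not uniform 0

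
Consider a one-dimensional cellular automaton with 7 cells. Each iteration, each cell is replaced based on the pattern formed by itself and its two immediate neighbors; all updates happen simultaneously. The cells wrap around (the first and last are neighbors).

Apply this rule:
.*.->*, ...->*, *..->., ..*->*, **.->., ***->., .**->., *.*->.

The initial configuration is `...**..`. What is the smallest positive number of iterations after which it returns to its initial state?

14

***...*
....**.
****...
.....**
.****..
*.....*
..****.
**.....
...****
.**....
*...***
..**...
**...**
...**..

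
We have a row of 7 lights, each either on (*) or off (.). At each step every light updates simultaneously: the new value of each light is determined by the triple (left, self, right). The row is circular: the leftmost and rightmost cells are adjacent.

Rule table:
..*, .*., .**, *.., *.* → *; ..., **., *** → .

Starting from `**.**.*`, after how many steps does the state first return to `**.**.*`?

14

step 1: ..**.**
step 2: ***.**.
step 3: *..**.*
step 4: .***.**
step 5: **..**.
step 6: *.***.*
step 7: .**..**
step 8: **.***.
step 9: *.**..*
step 10: .**.***
step 11: **.**..
step 12: *.**.**
step 13: .**.**.
step 14: **.**.*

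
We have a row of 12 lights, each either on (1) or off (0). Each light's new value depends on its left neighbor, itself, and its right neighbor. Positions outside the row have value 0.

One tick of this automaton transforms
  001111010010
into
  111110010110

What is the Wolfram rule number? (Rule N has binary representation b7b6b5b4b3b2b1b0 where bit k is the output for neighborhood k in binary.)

position 3: 111 → 1  (bit 7 = 1)
position 5: 110 → 0  (bit 6 = 0)
position 6: 101 → 0  (bit 5 = 0)
position 8: 100 → 0  (bit 4 = 0)
position 2: 011 → 1  (bit 3 = 1)
position 7: 010 → 1  (bit 2 = 1)
position 1: 001 → 1  (bit 1 = 1)
position 0: 000 → 1  (bit 0 = 1)
bits b7..b0 = 10001111 = 143

143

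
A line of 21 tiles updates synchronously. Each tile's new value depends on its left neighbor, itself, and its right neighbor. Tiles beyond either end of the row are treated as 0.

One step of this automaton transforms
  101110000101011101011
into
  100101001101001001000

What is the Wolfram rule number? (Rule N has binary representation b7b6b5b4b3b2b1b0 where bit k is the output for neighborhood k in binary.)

150

position 3: 111 → 1  (bit 7 = 1)
position 4: 110 → 0  (bit 6 = 0)
position 1: 101 → 0  (bit 5 = 0)
position 5: 100 → 1  (bit 4 = 1)
position 2: 011 → 0  (bit 3 = 0)
position 0: 010 → 1  (bit 2 = 1)
position 8: 001 → 1  (bit 1 = 1)
position 6: 000 → 0  (bit 0 = 0)
bits b7..b0 = 10010110 = 150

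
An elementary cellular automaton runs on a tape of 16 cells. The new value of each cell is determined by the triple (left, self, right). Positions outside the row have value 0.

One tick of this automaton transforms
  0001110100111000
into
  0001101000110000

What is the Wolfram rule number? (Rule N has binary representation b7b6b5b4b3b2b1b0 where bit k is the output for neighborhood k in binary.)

position 4: 111 → 1  (bit 7 = 1)
position 5: 110 → 0  (bit 6 = 0)
position 6: 101 → 1  (bit 5 = 1)
position 8: 100 → 0  (bit 4 = 0)
position 3: 011 → 1  (bit 3 = 1)
position 7: 010 → 0  (bit 2 = 0)
position 2: 001 → 0  (bit 1 = 0)
position 0: 000 → 0  (bit 0 = 0)
bits b7..b0 = 10101000 = 168

168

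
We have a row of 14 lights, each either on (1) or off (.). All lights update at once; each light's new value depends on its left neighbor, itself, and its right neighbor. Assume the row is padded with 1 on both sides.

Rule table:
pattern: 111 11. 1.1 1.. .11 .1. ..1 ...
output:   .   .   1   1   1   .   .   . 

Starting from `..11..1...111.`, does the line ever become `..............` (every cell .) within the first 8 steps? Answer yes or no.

no

step 1: 1.1.1..1..1..1
step 2: .1.1.1..1..1.1
step 3: 1.1.1.1..1..11
step 4: .1.1.1.1..1.1.
step 5: 1.1.1.1.1..1.1
step 6: .1.1.1.1.1..11
step 7: 1.1.1.1.1.1.1.
step 8: .1.1.1.1.1.1.1
step 8 is .1.1.1.1.1.1.1, still not uniform .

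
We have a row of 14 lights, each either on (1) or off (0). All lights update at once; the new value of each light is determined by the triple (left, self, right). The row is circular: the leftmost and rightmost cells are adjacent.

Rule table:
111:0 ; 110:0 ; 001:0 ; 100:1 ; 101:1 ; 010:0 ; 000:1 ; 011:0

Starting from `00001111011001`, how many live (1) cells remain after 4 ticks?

11100000100100
00011110010010
11000001001001
00111100100100
count of 1: 6

6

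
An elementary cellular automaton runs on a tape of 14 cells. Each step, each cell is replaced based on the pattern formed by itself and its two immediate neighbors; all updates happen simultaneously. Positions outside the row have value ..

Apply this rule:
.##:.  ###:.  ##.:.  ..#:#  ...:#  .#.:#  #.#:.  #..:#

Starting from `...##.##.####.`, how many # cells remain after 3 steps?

3

step 1: ###..........#
step 2: ...###########
step 3: ###...........
count of #: 3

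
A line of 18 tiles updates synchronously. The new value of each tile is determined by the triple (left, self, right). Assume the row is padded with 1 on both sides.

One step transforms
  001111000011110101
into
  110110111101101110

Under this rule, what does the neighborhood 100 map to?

1

At position 0 the neighborhood is 100; the next row has 1 there.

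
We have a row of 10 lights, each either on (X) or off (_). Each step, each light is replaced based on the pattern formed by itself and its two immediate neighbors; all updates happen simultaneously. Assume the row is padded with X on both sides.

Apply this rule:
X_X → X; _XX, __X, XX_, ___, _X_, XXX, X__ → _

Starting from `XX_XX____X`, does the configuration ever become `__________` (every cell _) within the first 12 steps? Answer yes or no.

yes

__X_______
__________
all cells are _ at step 2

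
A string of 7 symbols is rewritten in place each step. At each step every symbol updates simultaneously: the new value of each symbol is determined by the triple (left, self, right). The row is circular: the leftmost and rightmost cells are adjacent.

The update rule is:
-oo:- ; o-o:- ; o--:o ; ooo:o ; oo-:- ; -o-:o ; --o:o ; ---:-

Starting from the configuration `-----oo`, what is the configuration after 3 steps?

o---o--
oo-oooo
o---ooo

o---ooo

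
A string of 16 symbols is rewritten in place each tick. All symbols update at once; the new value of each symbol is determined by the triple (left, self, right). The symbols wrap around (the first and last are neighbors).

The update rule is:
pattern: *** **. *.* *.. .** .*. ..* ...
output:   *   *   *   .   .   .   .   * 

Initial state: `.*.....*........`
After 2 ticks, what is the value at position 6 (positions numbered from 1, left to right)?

*

tick 1: ...***...*******
tick 2: .*..**.*..******
position 6 holds *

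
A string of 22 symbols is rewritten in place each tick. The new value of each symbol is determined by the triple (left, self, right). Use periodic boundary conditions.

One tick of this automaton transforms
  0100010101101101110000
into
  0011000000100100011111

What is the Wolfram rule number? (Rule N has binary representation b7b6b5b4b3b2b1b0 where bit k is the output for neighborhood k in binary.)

position 16: 111 → 0  (bit 7 = 0)
position 10: 110 → 1  (bit 6 = 1)
position 6: 101 → 0  (bit 5 = 0)
position 2: 100 → 1  (bit 4 = 1)
position 9: 011 → 0  (bit 3 = 0)
position 1: 010 → 0  (bit 2 = 0)
position 0: 001 → 0  (bit 1 = 0)
position 3: 000 → 1  (bit 0 = 1)
bits b7..b0 = 01010001 = 81

81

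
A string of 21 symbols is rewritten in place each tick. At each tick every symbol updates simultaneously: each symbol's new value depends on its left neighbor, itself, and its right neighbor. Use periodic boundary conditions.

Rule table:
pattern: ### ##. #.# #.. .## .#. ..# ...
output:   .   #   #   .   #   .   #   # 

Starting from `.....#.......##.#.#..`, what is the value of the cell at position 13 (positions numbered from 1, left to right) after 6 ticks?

.

tick 1: #####..#########.#..#
tick 2: ....#.##.......##..##
tick 3: .###.###.########.###
tick 4: ##.###.###......###.#
tick 5: .###.###.#.######.###
tick 6: ##.###.##.##....###.#
position 13 holds .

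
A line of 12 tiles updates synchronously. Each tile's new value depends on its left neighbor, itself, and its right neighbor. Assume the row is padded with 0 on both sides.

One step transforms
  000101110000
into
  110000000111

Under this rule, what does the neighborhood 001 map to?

0

At position 2 the neighborhood is 001; the next row has 0 there.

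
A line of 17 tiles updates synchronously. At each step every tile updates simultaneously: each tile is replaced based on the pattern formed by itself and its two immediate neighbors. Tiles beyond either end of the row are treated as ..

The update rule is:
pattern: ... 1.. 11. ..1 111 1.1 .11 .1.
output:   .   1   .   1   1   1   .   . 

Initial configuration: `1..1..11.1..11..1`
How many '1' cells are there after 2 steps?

.11.11..1.11..11.
1..1..11.1..11..1
count of 1: 8

8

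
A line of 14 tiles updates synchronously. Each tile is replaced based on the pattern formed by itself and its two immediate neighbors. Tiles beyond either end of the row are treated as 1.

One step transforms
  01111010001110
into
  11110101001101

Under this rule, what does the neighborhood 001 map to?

At position 9 the neighborhood is 001; the next row has 0 there.

0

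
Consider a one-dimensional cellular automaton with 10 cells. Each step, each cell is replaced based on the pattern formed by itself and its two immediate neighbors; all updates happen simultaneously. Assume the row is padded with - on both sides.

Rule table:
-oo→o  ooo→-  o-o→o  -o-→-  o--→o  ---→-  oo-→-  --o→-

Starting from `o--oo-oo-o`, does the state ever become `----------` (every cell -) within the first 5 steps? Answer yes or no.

no

step 1: -o-o-oo-o-
step 2: --o-oo-o-o
step 3: ---oo-o-o-
step 4: ---o-o-o-o
step 5: ----o-o-o-
step 5 is ----o-o-o-, still not uniform -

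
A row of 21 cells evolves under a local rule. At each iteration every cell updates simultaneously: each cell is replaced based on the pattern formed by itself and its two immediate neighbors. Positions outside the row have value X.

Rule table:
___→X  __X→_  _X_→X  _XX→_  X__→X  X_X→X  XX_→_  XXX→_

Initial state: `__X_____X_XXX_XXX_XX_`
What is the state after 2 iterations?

_X_____X__XX_XXX_XX__

iteration 1: X_XXXXX_XX___X___X__X
iteration 2: _X_____X__XX_XXX_XX__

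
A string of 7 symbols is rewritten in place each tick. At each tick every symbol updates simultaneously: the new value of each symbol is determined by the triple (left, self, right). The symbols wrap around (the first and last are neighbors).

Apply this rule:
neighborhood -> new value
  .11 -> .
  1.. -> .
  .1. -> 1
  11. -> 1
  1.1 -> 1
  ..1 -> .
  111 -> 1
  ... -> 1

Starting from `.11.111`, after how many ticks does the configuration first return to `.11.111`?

7

1.11.11
11.11.1
111.11.
.111.11
1.111.1
11.111.
.11.111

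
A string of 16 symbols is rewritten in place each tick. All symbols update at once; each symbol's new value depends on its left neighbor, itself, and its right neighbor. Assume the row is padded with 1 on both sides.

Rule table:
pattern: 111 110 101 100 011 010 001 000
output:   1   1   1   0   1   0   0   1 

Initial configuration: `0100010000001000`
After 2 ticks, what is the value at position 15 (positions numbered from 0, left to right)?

1001000111100010
1000010111101001
position 15 holds 1

1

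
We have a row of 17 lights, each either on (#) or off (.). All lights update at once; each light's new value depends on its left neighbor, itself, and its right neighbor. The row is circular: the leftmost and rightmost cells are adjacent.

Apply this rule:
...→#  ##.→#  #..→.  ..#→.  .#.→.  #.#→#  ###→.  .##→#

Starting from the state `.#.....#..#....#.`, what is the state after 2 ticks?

##.#.#.####.##.##

...###......##...
##.#.#.####.##.##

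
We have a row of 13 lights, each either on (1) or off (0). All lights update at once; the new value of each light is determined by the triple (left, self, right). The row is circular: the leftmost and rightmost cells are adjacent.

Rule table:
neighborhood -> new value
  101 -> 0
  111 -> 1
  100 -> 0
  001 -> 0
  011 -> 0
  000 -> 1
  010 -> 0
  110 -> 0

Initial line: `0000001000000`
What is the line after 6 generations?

0011001001100

1111100011111
1111001001111
1110000000111
1100111110011
1000011100001
0011001001100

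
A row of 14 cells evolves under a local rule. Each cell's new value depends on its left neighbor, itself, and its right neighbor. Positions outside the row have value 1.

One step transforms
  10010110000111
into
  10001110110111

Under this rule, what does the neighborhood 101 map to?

At position 4 the neighborhood is 101; the next row has 1 there.

1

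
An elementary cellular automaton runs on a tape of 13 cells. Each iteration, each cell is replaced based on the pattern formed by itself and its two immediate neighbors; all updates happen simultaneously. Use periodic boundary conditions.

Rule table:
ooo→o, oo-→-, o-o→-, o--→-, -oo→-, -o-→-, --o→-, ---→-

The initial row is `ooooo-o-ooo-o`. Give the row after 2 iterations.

oooo-----o---
-oo----------

-oo----------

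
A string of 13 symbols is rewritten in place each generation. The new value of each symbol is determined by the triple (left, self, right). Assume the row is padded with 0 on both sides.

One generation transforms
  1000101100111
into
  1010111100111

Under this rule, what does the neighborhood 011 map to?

1

At position 6 the neighborhood is 011; the next row has 1 there.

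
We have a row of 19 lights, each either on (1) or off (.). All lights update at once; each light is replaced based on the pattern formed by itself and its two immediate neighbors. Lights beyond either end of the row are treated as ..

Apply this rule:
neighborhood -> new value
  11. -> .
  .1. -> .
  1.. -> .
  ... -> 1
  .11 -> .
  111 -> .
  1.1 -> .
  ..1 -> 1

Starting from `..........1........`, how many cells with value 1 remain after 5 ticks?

17

tick 1: 1111111111..1111111
tick 2: ...........1.......
tick 3: 11111111111..111111
tick 4: ............1......
tick 5: 111111111111..11111
count of 1: 17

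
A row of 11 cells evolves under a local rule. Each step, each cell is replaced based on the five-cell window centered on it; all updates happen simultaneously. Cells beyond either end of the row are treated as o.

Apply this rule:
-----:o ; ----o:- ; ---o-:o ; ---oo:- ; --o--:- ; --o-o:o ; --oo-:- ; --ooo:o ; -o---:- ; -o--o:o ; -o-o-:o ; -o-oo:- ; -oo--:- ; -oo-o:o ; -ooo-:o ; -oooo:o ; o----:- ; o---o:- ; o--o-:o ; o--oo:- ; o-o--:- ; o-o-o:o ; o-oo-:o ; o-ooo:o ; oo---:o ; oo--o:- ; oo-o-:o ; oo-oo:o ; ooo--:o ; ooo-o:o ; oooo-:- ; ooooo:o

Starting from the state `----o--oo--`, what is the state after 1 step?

o--o-o-----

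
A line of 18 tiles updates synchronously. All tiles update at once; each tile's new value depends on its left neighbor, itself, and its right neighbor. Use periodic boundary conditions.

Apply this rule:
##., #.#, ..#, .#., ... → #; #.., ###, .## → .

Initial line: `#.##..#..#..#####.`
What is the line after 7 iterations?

#.##.#.#########.#

iteration 1: ##.#.##.##.#....##
iteration 2: .####.##.###.###..
iteration 3: #...##.##..##..#.#
iteration 4: #.##.##.#.#.#.###.
iteration 5: ##.##.########..##
iteration 6: .##.##.......#.#..
iteration 7: #.##.#.#########.#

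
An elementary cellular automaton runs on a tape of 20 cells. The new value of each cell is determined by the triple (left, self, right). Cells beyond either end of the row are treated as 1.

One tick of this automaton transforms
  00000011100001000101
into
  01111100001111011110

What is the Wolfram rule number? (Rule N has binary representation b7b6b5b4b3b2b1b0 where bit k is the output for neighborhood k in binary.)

position 7: 111 → 0  (bit 7 = 0)
position 8: 110 → 0  (bit 6 = 0)
position 18: 101 → 1  (bit 5 = 1)
position 0: 100 → 0  (bit 4 = 0)
position 6: 011 → 0  (bit 3 = 0)
position 13: 010 → 1  (bit 2 = 1)
position 5: 001 → 1  (bit 1 = 1)
position 1: 000 → 1  (bit 0 = 1)
bits b7..b0 = 00100111 = 39

39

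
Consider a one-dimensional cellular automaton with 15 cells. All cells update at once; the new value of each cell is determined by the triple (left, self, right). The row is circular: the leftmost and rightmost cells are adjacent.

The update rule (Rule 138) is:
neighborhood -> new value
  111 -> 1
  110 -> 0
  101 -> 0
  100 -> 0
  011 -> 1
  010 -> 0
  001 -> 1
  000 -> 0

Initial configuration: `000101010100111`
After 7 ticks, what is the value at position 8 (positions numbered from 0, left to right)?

001000000001110
010000000011100
100000000111000
000000001110001
000000011100010
000000111000100
000001110001000
position 8 holds 0

0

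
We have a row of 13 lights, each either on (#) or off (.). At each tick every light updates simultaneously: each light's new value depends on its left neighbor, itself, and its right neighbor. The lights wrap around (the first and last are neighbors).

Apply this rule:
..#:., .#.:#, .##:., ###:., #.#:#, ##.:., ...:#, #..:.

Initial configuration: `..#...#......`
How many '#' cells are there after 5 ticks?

4

tick 1: #.#.#.#.#####
tick 2: .#######.....
tick 3: .........####
tick 4: .#######.....  (repeats tick 2; period 2)
tick 5: .........####
count of #: 4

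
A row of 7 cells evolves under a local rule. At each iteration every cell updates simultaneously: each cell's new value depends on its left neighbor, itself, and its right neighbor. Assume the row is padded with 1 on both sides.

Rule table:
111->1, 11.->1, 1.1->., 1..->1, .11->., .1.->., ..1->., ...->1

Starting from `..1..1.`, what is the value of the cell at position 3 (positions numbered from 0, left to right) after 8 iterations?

iteration 1: 1..1...
iteration 2: 11..11.
iteration 3: 111..1.
iteration 4: 1111...
iteration 5: 111111.
iteration 6: 111111.  (fixed point — unchanged through iteration 8)
position 3 holds 1

1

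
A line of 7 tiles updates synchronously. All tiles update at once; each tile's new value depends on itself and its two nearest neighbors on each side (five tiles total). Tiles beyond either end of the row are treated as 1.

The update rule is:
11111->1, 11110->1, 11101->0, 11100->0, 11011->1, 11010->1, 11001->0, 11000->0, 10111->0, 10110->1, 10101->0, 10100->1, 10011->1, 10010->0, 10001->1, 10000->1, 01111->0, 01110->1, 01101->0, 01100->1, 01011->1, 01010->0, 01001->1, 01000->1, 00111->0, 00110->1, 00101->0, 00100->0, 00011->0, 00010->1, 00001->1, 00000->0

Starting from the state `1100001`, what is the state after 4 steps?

1000001

step 1: 1001100
step 2: 0011101
step 3: 0101010
step 4: 1000001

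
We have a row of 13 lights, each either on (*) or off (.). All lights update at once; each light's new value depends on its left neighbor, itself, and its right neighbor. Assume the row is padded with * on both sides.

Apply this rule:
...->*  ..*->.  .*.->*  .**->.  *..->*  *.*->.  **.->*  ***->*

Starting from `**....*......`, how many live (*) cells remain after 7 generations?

11

generation 1: *****.******.
generation 2: *****..*****.
generation 3: ******..****.
generation 4: *******..***.
generation 5: ********..**.
generation 6: *********..*.
generation 7: **********.*.
count of *: 11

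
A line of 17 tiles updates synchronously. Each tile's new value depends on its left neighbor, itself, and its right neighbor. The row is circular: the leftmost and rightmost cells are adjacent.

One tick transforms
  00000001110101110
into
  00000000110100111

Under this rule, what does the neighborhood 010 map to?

At position 11 the neighborhood is 010; the next row has 1 there.

1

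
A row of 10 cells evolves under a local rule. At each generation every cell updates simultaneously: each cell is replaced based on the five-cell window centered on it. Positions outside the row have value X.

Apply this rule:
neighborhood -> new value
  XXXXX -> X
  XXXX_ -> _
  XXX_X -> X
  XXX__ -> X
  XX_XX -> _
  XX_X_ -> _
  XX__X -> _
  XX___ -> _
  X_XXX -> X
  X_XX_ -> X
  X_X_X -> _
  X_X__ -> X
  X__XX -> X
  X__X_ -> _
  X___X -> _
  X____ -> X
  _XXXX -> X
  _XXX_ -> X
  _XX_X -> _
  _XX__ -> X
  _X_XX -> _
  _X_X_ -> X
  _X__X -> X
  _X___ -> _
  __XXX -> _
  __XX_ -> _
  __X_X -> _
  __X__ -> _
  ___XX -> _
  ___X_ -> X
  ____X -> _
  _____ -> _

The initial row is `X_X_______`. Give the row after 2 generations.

X_X_X_____
X__XX_X___

X__XX_X___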